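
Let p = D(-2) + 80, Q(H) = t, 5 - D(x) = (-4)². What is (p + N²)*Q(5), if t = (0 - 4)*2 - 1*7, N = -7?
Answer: -1770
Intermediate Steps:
D(x) = -11 (D(x) = 5 - 1*(-4)² = 5 - 1*16 = 5 - 16 = -11)
t = -15 (t = -4*2 - 7 = -8 - 7 = -15)
Q(H) = -15
p = 69 (p = -11 + 80 = 69)
(p + N²)*Q(5) = (69 + (-7)²)*(-15) = (69 + 49)*(-15) = 118*(-15) = -1770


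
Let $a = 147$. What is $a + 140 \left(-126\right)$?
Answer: $-17493$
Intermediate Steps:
$a + 140 \left(-126\right) = 147 + 140 \left(-126\right) = 147 - 17640 = -17493$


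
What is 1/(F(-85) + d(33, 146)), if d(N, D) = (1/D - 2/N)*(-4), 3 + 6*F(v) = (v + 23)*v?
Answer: 4818/4230437 ≈ 0.0011389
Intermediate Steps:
F(v) = -1/2 + v*(23 + v)/6 (F(v) = -1/2 + ((v + 23)*v)/6 = -1/2 + ((23 + v)*v)/6 = -1/2 + (v*(23 + v))/6 = -1/2 + v*(23 + v)/6)
d(N, D) = -4/D + 8/N (d(N, D) = (1/D - 2/N)*(-4) = -4/D + 8/N)
1/(F(-85) + d(33, 146)) = 1/((-1/2 + (1/6)*(-85)**2 + (23/6)*(-85)) + (-4/146 + 8/33)) = 1/((-1/2 + (1/6)*7225 - 1955/6) + (-4*1/146 + 8*(1/33))) = 1/((-1/2 + 7225/6 - 1955/6) + (-2/73 + 8/33)) = 1/(5267/6 + 518/2409) = 1/(4230437/4818) = 4818/4230437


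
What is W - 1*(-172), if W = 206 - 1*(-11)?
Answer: 389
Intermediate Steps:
W = 217 (W = 206 + 11 = 217)
W - 1*(-172) = 217 - 1*(-172) = 217 + 172 = 389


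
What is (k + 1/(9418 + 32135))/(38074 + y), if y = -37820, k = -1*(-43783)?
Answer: 909657500/5277231 ≈ 172.37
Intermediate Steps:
k = 43783
(k + 1/(9418 + 32135))/(38074 + y) = (43783 + 1/(9418 + 32135))/(38074 - 37820) = (43783 + 1/41553)/254 = (43783 + 1/41553)*(1/254) = (1819315000/41553)*(1/254) = 909657500/5277231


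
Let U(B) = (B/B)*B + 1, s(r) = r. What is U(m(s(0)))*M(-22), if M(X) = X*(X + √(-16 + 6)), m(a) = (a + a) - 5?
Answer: -1936 + 88*I*√10 ≈ -1936.0 + 278.28*I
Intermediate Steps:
m(a) = -5 + 2*a (m(a) = 2*a - 5 = -5 + 2*a)
M(X) = X*(X + I*√10) (M(X) = X*(X + √(-10)) = X*(X + I*√10))
U(B) = 1 + B (U(B) = 1*B + 1 = B + 1 = 1 + B)
U(m(s(0)))*M(-22) = (1 + (-5 + 2*0))*(-22*(-22 + I*√10)) = (1 + (-5 + 0))*(484 - 22*I*√10) = (1 - 5)*(484 - 22*I*√10) = -4*(484 - 22*I*√10) = -1936 + 88*I*√10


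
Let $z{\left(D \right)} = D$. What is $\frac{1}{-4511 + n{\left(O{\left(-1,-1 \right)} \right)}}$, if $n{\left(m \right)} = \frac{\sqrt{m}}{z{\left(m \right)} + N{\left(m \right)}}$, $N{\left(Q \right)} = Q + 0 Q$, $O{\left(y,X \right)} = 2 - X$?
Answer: $- \frac{54132}{244189451} - \frac{2 \sqrt{3}}{244189451} \approx -0.00022169$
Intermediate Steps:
$N{\left(Q \right)} = Q$ ($N{\left(Q \right)} = Q + 0 = Q$)
$n{\left(m \right)} = \frac{1}{2 \sqrt{m}}$ ($n{\left(m \right)} = \frac{\sqrt{m}}{m + m} = \frac{\sqrt{m}}{2 m} = \frac{1}{2 m} \sqrt{m} = \frac{1}{2 \sqrt{m}}$)
$\frac{1}{-4511 + n{\left(O{\left(-1,-1 \right)} \right)}} = \frac{1}{-4511 + \frac{1}{2 \sqrt{2 - -1}}} = \frac{1}{-4511 + \frac{1}{2 \sqrt{2 + 1}}} = \frac{1}{-4511 + \frac{1}{2 \sqrt{3}}} = \frac{1}{-4511 + \frac{\frac{1}{3} \sqrt{3}}{2}} = \frac{1}{-4511 + \frac{\sqrt{3}}{6}}$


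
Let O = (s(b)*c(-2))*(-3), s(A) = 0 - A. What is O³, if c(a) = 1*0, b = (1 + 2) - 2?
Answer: 0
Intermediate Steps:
b = 1 (b = 3 - 2 = 1)
s(A) = -A
c(a) = 0
O = 0 (O = (-1*1*0)*(-3) = -1*0*(-3) = 0*(-3) = 0)
O³ = 0³ = 0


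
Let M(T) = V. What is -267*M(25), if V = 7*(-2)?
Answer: 3738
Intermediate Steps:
V = -14
M(T) = -14
-267*M(25) = -267*(-14) = 3738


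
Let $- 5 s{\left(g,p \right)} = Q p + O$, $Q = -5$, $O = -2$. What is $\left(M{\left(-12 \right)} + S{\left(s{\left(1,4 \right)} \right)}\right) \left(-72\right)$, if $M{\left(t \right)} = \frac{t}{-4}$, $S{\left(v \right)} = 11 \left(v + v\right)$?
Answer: $- \frac{35928}{5} \approx -7185.6$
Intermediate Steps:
$s{\left(g,p \right)} = \frac{2}{5} + p$ ($s{\left(g,p \right)} = - \frac{- 5 p - 2}{5} = - \frac{-2 - 5 p}{5} = \frac{2}{5} + p$)
$S{\left(v \right)} = 22 v$ ($S{\left(v \right)} = 11 \cdot 2 v = 22 v$)
$M{\left(t \right)} = - \frac{t}{4}$ ($M{\left(t \right)} = t \left(- \frac{1}{4}\right) = - \frac{t}{4}$)
$\left(M{\left(-12 \right)} + S{\left(s{\left(1,4 \right)} \right)}\right) \left(-72\right) = \left(\left(- \frac{1}{4}\right) \left(-12\right) + 22 \left(\frac{2}{5} + 4\right)\right) \left(-72\right) = \left(3 + 22 \cdot \frac{22}{5}\right) \left(-72\right) = \left(3 + \frac{484}{5}\right) \left(-72\right) = \frac{499}{5} \left(-72\right) = - \frac{35928}{5}$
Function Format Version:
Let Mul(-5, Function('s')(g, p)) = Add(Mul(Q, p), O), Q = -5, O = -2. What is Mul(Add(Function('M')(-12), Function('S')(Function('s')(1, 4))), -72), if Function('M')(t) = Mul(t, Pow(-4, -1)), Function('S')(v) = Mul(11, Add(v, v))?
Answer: Rational(-35928, 5) ≈ -7185.6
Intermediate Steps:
Function('s')(g, p) = Add(Rational(2, 5), p) (Function('s')(g, p) = Mul(Rational(-1, 5), Add(Mul(-5, p), -2)) = Mul(Rational(-1, 5), Add(-2, Mul(-5, p))) = Add(Rational(2, 5), p))
Function('S')(v) = Mul(22, v) (Function('S')(v) = Mul(11, Mul(2, v)) = Mul(22, v))
Function('M')(t) = Mul(Rational(-1, 4), t) (Function('M')(t) = Mul(t, Rational(-1, 4)) = Mul(Rational(-1, 4), t))
Mul(Add(Function('M')(-12), Function('S')(Function('s')(1, 4))), -72) = Mul(Add(Mul(Rational(-1, 4), -12), Mul(22, Add(Rational(2, 5), 4))), -72) = Mul(Add(3, Mul(22, Rational(22, 5))), -72) = Mul(Add(3, Rational(484, 5)), -72) = Mul(Rational(499, 5), -72) = Rational(-35928, 5)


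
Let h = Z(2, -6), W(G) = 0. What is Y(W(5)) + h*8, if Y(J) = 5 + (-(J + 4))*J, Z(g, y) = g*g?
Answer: 37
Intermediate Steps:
Z(g, y) = g²
h = 4 (h = 2² = 4)
Y(J) = 5 + J*(-4 - J) (Y(J) = 5 + (-(4 + J))*J = 5 + (-4 - J)*J = 5 + J*(-4 - J))
Y(W(5)) + h*8 = (5 - 1*0² - 4*0) + 4*8 = (5 - 1*0 + 0) + 32 = (5 + 0 + 0) + 32 = 5 + 32 = 37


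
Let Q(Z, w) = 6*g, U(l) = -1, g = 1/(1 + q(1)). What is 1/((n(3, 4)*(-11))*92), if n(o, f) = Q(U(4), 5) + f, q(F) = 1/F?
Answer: -1/7084 ≈ -0.00014116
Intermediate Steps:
g = ½ (g = 1/(1 + 1/1) = 1/(1 + 1) = 1/2 = ½ ≈ 0.50000)
Q(Z, w) = 3 (Q(Z, w) = 6*(½) = 3)
n(o, f) = 3 + f
1/((n(3, 4)*(-11))*92) = 1/(((3 + 4)*(-11))*92) = 1/((7*(-11))*92) = 1/(-77*92) = 1/(-7084) = -1/7084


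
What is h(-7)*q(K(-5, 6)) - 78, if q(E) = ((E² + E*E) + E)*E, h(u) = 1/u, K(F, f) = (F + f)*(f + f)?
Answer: -4146/7 ≈ -592.29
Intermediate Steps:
K(F, f) = 2*f*(F + f) (K(F, f) = (F + f)*(2*f) = 2*f*(F + f))
q(E) = E*(E + 2*E²) (q(E) = ((E² + E²) + E)*E = (2*E² + E)*E = (E + 2*E²)*E = E*(E + 2*E²))
h(-7)*q(K(-5, 6)) - 78 = ((2*6*(-5 + 6))²*(1 + 2*(2*6*(-5 + 6))))/(-7) - 78 = -(2*6*1)²*(1 + 2*(2*6*1))/7 - 78 = -12²*(1 + 2*12)/7 - 78 = -144*(1 + 24)/7 - 78 = -144*25/7 - 78 = -⅐*3600 - 78 = -3600/7 - 78 = -4146/7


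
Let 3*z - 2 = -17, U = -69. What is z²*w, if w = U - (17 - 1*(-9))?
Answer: -2375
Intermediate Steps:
z = -5 (z = ⅔ + (⅓)*(-17) = ⅔ - 17/3 = -5)
w = -95 (w = -69 - (17 - 1*(-9)) = -69 - (17 + 9) = -69 - 1*26 = -69 - 26 = -95)
z²*w = (-5)²*(-95) = 25*(-95) = -2375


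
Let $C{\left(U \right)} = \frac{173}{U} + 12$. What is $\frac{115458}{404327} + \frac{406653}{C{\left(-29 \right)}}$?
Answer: $\frac{681174720507}{10108175} \approx 67389.0$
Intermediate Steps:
$C{\left(U \right)} = 12 + \frac{173}{U}$
$\frac{115458}{404327} + \frac{406653}{C{\left(-29 \right)}} = \frac{115458}{404327} + \frac{406653}{12 + \frac{173}{-29}} = 115458 \cdot \frac{1}{404327} + \frac{406653}{12 + 173 \left(- \frac{1}{29}\right)} = \frac{16494}{57761} + \frac{406653}{12 - \frac{173}{29}} = \frac{16494}{57761} + \frac{406653}{\frac{175}{29}} = \frac{16494}{57761} + 406653 \cdot \frac{29}{175} = \frac{16494}{57761} + \frac{11792937}{175} = \frac{681174720507}{10108175}$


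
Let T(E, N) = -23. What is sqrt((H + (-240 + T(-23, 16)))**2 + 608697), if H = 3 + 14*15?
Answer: sqrt(611197) ≈ 781.79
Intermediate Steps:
H = 213 (H = 3 + 210 = 213)
sqrt((H + (-240 + T(-23, 16)))**2 + 608697) = sqrt((213 + (-240 - 23))**2 + 608697) = sqrt((213 - 263)**2 + 608697) = sqrt((-50)**2 + 608697) = sqrt(2500 + 608697) = sqrt(611197)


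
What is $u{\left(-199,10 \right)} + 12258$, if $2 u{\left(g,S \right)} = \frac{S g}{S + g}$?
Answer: $\frac{2317757}{189} \approx 12263.0$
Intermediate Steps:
$u{\left(g,S \right)} = \frac{S g}{2 \left(S + g\right)}$ ($u{\left(g,S \right)} = \frac{S g \frac{1}{S + g}}{2} = \frac{S g}{2 \left(S + g\right)}$)
$u{\left(-199,10 \right)} + 12258 = \frac{1}{2} \cdot 10 \left(-199\right) \frac{1}{10 - 199} + 12258 = \frac{1}{2} \cdot 10 \left(-199\right) \frac{1}{-189} + 12258 = \frac{1}{2} \cdot 10 \left(-199\right) \left(- \frac{1}{189}\right) + 12258 = \frac{995}{189} + 12258 = \frac{2317757}{189}$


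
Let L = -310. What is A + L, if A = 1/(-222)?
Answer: -68821/222 ≈ -310.00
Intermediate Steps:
A = -1/222 ≈ -0.0045045
A + L = -1/222 - 310 = -68821/222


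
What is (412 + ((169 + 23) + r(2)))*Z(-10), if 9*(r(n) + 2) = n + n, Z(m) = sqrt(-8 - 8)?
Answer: 21688*I/9 ≈ 2409.8*I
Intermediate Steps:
Z(m) = 4*I (Z(m) = sqrt(-16) = 4*I)
r(n) = -2 + 2*n/9 (r(n) = -2 + (n + n)/9 = -2 + (2*n)/9 = -2 + 2*n/9)
(412 + ((169 + 23) + r(2)))*Z(-10) = (412 + ((169 + 23) + (-2 + (2/9)*2)))*(4*I) = (412 + (192 + (-2 + 4/9)))*(4*I) = (412 + (192 - 14/9))*(4*I) = (412 + 1714/9)*(4*I) = 5422*(4*I)/9 = 21688*I/9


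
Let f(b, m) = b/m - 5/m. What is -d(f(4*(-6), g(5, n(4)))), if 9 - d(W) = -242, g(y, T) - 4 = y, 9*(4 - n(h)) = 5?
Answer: -251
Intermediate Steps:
n(h) = 31/9 (n(h) = 4 - ⅑*5 = 4 - 5/9 = 31/9)
g(y, T) = 4 + y
f(b, m) = -5/m + b/m
d(W) = 251 (d(W) = 9 - 1*(-242) = 9 + 242 = 251)
-d(f(4*(-6), g(5, n(4)))) = -1*251 = -251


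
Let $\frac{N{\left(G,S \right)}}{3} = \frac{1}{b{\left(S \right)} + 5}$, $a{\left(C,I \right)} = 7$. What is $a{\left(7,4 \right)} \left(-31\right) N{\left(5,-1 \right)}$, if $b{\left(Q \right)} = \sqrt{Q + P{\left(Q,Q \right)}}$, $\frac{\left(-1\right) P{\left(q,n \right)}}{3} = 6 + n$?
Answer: $- \frac{3255}{41} + \frac{2604 i}{41} \approx -79.39 + 63.512 i$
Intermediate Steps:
$P{\left(q,n \right)} = -18 - 3 n$ ($P{\left(q,n \right)} = - 3 \left(6 + n\right) = -18 - 3 n$)
$b{\left(Q \right)} = \sqrt{-18 - 2 Q}$ ($b{\left(Q \right)} = \sqrt{Q - \left(18 + 3 Q\right)} = \sqrt{-18 - 2 Q}$)
$N{\left(G,S \right)} = \frac{3}{5 + \sqrt{-18 - 2 S}}$ ($N{\left(G,S \right)} = \frac{3}{\sqrt{-18 - 2 S} + 5} = \frac{3}{5 + \sqrt{-18 - 2 S}}$)
$a{\left(7,4 \right)} \left(-31\right) N{\left(5,-1 \right)} = 7 \left(-31\right) \frac{3}{5 + \sqrt{2} \sqrt{-9 - -1}} = - 217 \frac{3}{5 + \sqrt{2} \sqrt{-9 + 1}} = - 217 \frac{3}{5 + \sqrt{2} \sqrt{-8}} = - 217 \frac{3}{5 + \sqrt{2} \cdot 2 i \sqrt{2}} = - 217 \frac{3}{5 + 4 i} = - 217 \cdot 3 \frac{5 - 4 i}{41} = - 217 \frac{3 \left(5 - 4 i\right)}{41} = - \frac{651 \left(5 - 4 i\right)}{41}$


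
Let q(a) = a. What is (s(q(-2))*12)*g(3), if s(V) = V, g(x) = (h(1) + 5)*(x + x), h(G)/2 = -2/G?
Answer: -144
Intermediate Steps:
h(G) = -4/G (h(G) = 2*(-2/G) = -4/G)
g(x) = 2*x (g(x) = (-4/1 + 5)*(x + x) = (-4*1 + 5)*(2*x) = (-4 + 5)*(2*x) = 1*(2*x) = 2*x)
(s(q(-2))*12)*g(3) = (-2*12)*(2*3) = -24*6 = -144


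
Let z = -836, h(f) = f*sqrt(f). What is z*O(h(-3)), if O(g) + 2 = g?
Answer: 1672 + 2508*I*sqrt(3) ≈ 1672.0 + 4344.0*I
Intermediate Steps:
h(f) = f**(3/2)
O(g) = -2 + g
z*O(h(-3)) = -836*(-2 + (-3)**(3/2)) = -836*(-2 - 3*I*sqrt(3)) = 1672 + 2508*I*sqrt(3)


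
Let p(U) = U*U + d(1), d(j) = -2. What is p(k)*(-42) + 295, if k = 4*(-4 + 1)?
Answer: -5669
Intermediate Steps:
k = -12 (k = 4*(-3) = -12)
p(U) = -2 + U**2 (p(U) = U*U - 2 = U**2 - 2 = -2 + U**2)
p(k)*(-42) + 295 = (-2 + (-12)**2)*(-42) + 295 = (-2 + 144)*(-42) + 295 = 142*(-42) + 295 = -5964 + 295 = -5669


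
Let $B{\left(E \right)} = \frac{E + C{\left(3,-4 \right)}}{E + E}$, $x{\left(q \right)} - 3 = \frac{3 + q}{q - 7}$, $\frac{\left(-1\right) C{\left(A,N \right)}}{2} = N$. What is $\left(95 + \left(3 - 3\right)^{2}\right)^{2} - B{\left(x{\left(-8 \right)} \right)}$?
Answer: $\frac{90233}{10} \approx 9023.3$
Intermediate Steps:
$C{\left(A,N \right)} = - 2 N$
$x{\left(q \right)} = 3 + \frac{3 + q}{-7 + q}$ ($x{\left(q \right)} = 3 + \frac{3 + q}{q - 7} = 3 + \frac{3 + q}{-7 + q}$)
$B{\left(E \right)} = \frac{8 + E}{2 E}$ ($B{\left(E \right)} = \frac{E - -8}{E + E} = \frac{E + 8}{2 E} = \left(8 + E\right) \frac{1}{2 E} = \frac{8 + E}{2 E}$)
$\left(95 + \left(3 - 3\right)^{2}\right)^{2} - B{\left(x{\left(-8 \right)} \right)} = \left(95 + \left(3 - 3\right)^{2}\right)^{2} - \frac{8 + \frac{2 \left(-9 + 2 \left(-8\right)\right)}{-7 - 8}}{2 \frac{2 \left(-9 + 2 \left(-8\right)\right)}{-7 - 8}} = \left(95 + 0^{2}\right)^{2} - \frac{8 + \frac{2 \left(-9 - 16\right)}{-15}}{2 \frac{2 \left(-9 - 16\right)}{-15}} = \left(95 + 0\right)^{2} - \frac{8 + 2 \left(- \frac{1}{15}\right) \left(-25\right)}{2 \cdot 2 \left(- \frac{1}{15}\right) \left(-25\right)} = 95^{2} - \frac{8 + \frac{10}{3}}{2 \cdot \frac{10}{3}} = 9025 - \frac{1}{2} \cdot \frac{3}{10} \cdot \frac{34}{3} = 9025 - \frac{17}{10} = \frac{90233}{10}$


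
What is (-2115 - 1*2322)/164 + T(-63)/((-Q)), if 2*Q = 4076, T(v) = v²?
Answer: -4846761/167116 ≈ -29.002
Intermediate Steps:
Q = 2038 (Q = (½)*4076 = 2038)
(-2115 - 1*2322)/164 + T(-63)/((-Q)) = (-2115 - 1*2322)/164 + (-63)²/((-1*2038)) = (-2115 - 2322)*(1/164) + 3969/(-2038) = -4437*1/164 + 3969*(-1/2038) = -4437/164 - 3969/2038 = -4846761/167116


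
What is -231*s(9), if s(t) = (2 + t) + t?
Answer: -4620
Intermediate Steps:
s(t) = 2 + 2*t
-231*s(9) = -231*(2 + 2*9) = -231*(2 + 18) = -231*20 = -4620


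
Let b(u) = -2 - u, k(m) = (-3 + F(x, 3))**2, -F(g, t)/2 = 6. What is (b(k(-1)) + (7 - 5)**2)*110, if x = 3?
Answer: -24530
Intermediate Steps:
F(g, t) = -12 (F(g, t) = -2*6 = -12)
k(m) = 225 (k(m) = (-3 - 12)**2 = (-15)**2 = 225)
(b(k(-1)) + (7 - 5)**2)*110 = ((-2 - 1*225) + (7 - 5)**2)*110 = ((-2 - 225) + 2**2)*110 = (-227 + 4)*110 = -223*110 = -24530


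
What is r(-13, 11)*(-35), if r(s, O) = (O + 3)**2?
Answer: -6860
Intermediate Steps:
r(s, O) = (3 + O)**2
r(-13, 11)*(-35) = (3 + 11)**2*(-35) = 14**2*(-35) = 196*(-35) = -6860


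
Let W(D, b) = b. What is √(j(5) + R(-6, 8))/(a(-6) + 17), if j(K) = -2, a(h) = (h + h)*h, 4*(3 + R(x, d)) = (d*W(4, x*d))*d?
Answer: I*√773/89 ≈ 0.31239*I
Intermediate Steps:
R(x, d) = -3 + x*d³/4 (R(x, d) = -3 + ((d*(x*d))*d)/4 = -3 + ((d*(d*x))*d)/4 = -3 + ((x*d²)*d)/4 = -3 + (x*d³)/4 = -3 + x*d³/4)
a(h) = 2*h² (a(h) = (2*h)*h = 2*h²)
√(j(5) + R(-6, 8))/(a(-6) + 17) = √(-2 + (-3 + (¼)*(-6)*8³))/(2*(-6)² + 17) = √(-2 + (-3 + (¼)*(-6)*512))/(2*36 + 17) = √(-2 + (-3 - 768))/(72 + 17) = √(-2 - 771)/89 = √(-773)/89 = (I*√773)/89 = I*√773/89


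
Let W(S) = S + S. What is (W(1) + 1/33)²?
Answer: 4489/1089 ≈ 4.1221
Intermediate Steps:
W(S) = 2*S
(W(1) + 1/33)² = (2*1 + 1/33)² = (2 + 1/33)² = (67/33)² = 4489/1089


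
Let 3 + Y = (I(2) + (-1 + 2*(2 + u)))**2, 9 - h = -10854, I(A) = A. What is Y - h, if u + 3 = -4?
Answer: -10785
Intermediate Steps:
u = -7 (u = -3 - 4 = -7)
h = 10863 (h = 9 - 1*(-10854) = 9 + 10854 = 10863)
Y = 78 (Y = -3 + (2 + (-1 + 2*(2 - 7)))**2 = -3 + (2 + (-1 + 2*(-5)))**2 = -3 + (2 + (-1 - 10))**2 = -3 + (2 - 11)**2 = -3 + (-9)**2 = -3 + 81 = 78)
Y - h = 78 - 1*10863 = 78 - 10863 = -10785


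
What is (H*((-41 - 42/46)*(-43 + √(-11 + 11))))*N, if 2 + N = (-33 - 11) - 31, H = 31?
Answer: -98945924/23 ≈ -4.3020e+6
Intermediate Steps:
N = -77 (N = -2 + ((-33 - 11) - 31) = -2 + (-44 - 31) = -2 - 75 = -77)
(H*((-41 - 42/46)*(-43 + √(-11 + 11))))*N = (31*((-41 - 42/46)*(-43 + √(-11 + 11))))*(-77) = (31*((-41 - 42*1/46)*(-43 + √0)))*(-77) = (31*((-41 - 21/23)*(-43 + 0)))*(-77) = (31*(-964/23*(-43)))*(-77) = (31*(41452/23))*(-77) = (1285012/23)*(-77) = -98945924/23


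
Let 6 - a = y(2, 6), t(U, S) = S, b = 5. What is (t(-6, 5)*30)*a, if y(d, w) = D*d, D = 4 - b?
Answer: 1200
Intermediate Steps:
D = -1 (D = 4 - 1*5 = 4 - 5 = -1)
y(d, w) = -d
a = 8 (a = 6 - (-1)*2 = 6 - 1*(-2) = 6 + 2 = 8)
(t(-6, 5)*30)*a = (5*30)*8 = 150*8 = 1200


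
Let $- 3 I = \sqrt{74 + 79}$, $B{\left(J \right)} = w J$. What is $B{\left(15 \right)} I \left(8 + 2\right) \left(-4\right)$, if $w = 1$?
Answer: $600 \sqrt{17} \approx 2473.9$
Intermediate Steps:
$B{\left(J \right)} = J$ ($B{\left(J \right)} = 1 J = J$)
$I = - \sqrt{17}$ ($I = - \frac{\sqrt{74 + 79}}{3} = - \frac{\sqrt{153}}{3} = - \frac{3 \sqrt{17}}{3} = - \sqrt{17} \approx -4.1231$)
$B{\left(15 \right)} I \left(8 + 2\right) \left(-4\right) = 15 \left(- \sqrt{17}\right) \left(8 + 2\right) \left(-4\right) = - 15 \sqrt{17} \cdot 10 \left(-4\right) = - 15 \sqrt{17} \left(-40\right) = 600 \sqrt{17}$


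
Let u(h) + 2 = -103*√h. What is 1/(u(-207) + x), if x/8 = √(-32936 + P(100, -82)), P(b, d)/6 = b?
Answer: -I/(-309*√23 + 2*I + 32*√2021) ≈ -0.0010627 + 0.023027*I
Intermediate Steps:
P(b, d) = 6*b
u(h) = -2 - 103*√h
x = 32*I*√2021 (x = 8*√(-32936 + 6*100) = 8*√(-32936 + 600) = 8*√(-32336) = 8*(4*I*√2021) = 32*I*√2021 ≈ 1438.6*I)
1/(u(-207) + x) = 1/((-2 - 309*I*√23) + 32*I*√2021) = 1/(-2 - 309*I*√23 + 32*I*√2021)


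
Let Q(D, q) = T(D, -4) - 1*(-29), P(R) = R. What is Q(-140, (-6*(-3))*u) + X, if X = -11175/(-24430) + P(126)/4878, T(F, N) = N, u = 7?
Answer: 33742537/1324106 ≈ 25.483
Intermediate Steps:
X = 639887/1324106 (X = -11175/(-24430) + 126/4878 = -11175*(-1/24430) + 126*(1/4878) = 2235/4886 + 7/271 = 639887/1324106 ≈ 0.48326)
Q(D, q) = 25 (Q(D, q) = -4 - 1*(-29) = -4 + 29 = 25)
Q(-140, (-6*(-3))*u) + X = 25 + 639887/1324106 = 33742537/1324106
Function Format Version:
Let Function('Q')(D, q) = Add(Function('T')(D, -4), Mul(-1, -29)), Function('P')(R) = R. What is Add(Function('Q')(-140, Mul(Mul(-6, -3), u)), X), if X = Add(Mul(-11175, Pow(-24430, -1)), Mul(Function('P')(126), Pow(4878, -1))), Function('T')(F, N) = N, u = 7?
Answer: Rational(33742537, 1324106) ≈ 25.483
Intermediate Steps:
X = Rational(639887, 1324106) (X = Add(Mul(-11175, Pow(-24430, -1)), Mul(126, Pow(4878, -1))) = Add(Mul(-11175, Rational(-1, 24430)), Mul(126, Rational(1, 4878))) = Add(Rational(2235, 4886), Rational(7, 271)) = Rational(639887, 1324106) ≈ 0.48326)
Function('Q')(D, q) = 25 (Function('Q')(D, q) = Add(-4, Mul(-1, -29)) = Add(-4, 29) = 25)
Add(Function('Q')(-140, Mul(Mul(-6, -3), u)), X) = Add(25, Rational(639887, 1324106)) = Rational(33742537, 1324106)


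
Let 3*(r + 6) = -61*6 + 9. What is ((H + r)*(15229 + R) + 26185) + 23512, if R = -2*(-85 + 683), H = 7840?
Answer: 108314292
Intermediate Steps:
R = -1196 (R = -2*598 = -1196)
r = -125 (r = -6 + (-61*6 + 9)/3 = -6 + (-366 + 9)/3 = -6 + (1/3)*(-357) = -6 - 119 = -125)
((H + r)*(15229 + R) + 26185) + 23512 = ((7840 - 125)*(15229 - 1196) + 26185) + 23512 = (7715*14033 + 26185) + 23512 = (108264595 + 26185) + 23512 = 108290780 + 23512 = 108314292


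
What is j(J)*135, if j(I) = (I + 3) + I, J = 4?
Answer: 1485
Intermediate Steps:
j(I) = 3 + 2*I (j(I) = (3 + I) + I = 3 + 2*I)
j(J)*135 = (3 + 2*4)*135 = (3 + 8)*135 = 11*135 = 1485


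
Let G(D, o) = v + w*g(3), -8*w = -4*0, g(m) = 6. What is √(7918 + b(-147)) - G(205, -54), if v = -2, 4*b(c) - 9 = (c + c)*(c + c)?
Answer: 2 + √118117/2 ≈ 173.84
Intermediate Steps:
b(c) = 9/4 + c² (b(c) = 9/4 + ((c + c)*(c + c))/4 = 9/4 + ((2*c)*(2*c))/4 = 9/4 + (4*c²)/4 = 9/4 + c²)
w = 0 (w = -(-1)*0/2 = -⅛*0 = 0)
G(D, o) = -2 (G(D, o) = -2 + 0*6 = -2 + 0 = -2)
√(7918 + b(-147)) - G(205, -54) = √(7918 + (9/4 + (-147)²)) - 1*(-2) = √(7918 + (9/4 + 21609)) + 2 = √(7918 + 86445/4) + 2 = √(118117/4) + 2 = √118117/2 + 2 = 2 + √118117/2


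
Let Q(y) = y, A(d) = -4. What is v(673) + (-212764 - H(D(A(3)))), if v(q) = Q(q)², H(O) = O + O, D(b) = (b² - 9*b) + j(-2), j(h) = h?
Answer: 240065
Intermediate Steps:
D(b) = -2 + b² - 9*b (D(b) = (b² - 9*b) - 2 = -2 + b² - 9*b)
H(O) = 2*O
v(q) = q²
v(673) + (-212764 - H(D(A(3)))) = 673² + (-212764 - 2*(-2 + (-4)² - 9*(-4))) = 452929 + (-212764 - 2*(-2 + 16 + 36)) = 452929 + (-212764 - 2*50) = 452929 + (-212764 - 1*100) = 452929 + (-212764 - 100) = 452929 - 212864 = 240065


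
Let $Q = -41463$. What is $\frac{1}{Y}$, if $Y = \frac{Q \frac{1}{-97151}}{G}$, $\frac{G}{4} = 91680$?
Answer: $\frac{11875738240}{13821} \approx 8.5925 \cdot 10^{5}$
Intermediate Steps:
$G = 366720$ ($G = 4 \cdot 91680 = 366720$)
$Y = \frac{13821}{11875738240}$ ($Y = \frac{\left(-41463\right) \frac{1}{-97151}}{366720} = \left(-41463\right) \left(- \frac{1}{97151}\right) \frac{1}{366720} = \frac{41463}{97151} \cdot \frac{1}{366720} = \frac{13821}{11875738240} \approx 1.1638 \cdot 10^{-6}$)
$\frac{1}{Y} = \frac{1}{\frac{13821}{11875738240}} = \frac{11875738240}{13821}$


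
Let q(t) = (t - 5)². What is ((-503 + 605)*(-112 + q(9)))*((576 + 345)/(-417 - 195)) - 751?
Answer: 13985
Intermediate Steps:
q(t) = (-5 + t)²
((-503 + 605)*(-112 + q(9)))*((576 + 345)/(-417 - 195)) - 751 = ((-503 + 605)*(-112 + (-5 + 9)²))*((576 + 345)/(-417 - 195)) - 751 = (102*(-112 + 4²))*(921/(-612)) - 751 = (102*(-112 + 16))*(921*(-1/612)) - 751 = (102*(-96))*(-307/204) - 751 = -9792*(-307/204) - 751 = 14736 - 751 = 13985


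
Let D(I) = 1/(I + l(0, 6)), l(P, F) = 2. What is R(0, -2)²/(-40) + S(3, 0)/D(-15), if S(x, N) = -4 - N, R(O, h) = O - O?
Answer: 52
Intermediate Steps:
R(O, h) = 0
D(I) = 1/(2 + I) (D(I) = 1/(I + 2) = 1/(2 + I))
R(0, -2)²/(-40) + S(3, 0)/D(-15) = 0²/(-40) + (-4 - 1*0)/(1/(2 - 15)) = 0*(-1/40) + (-4 + 0)/(1/(-13)) = 0 - 4/(-1/13) = 0 - 4*(-13) = 0 + 52 = 52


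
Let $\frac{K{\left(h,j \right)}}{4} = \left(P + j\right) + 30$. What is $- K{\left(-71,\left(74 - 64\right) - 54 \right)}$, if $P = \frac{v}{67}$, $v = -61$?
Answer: $\frac{3996}{67} \approx 59.642$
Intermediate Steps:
$P = - \frac{61}{67} \approx -0.91045$
$K{\left(h,j \right)} = \frac{7796}{67} + 4 j$ ($K{\left(h,j \right)} = 4 \left(\left(- \frac{61}{67} + j\right) + 30\right) = 4 \left(\frac{1949}{67} + j\right) = \frac{7796}{67} + 4 j$)
$- K{\left(-71,\left(74 - 64\right) - 54 \right)} = - (\frac{7796}{67} + 4 \left(\left(74 - 64\right) - 54\right)) = - (\frac{7796}{67} + 4 \left(10 - 54\right)) = - (\frac{7796}{67} + 4 \left(-44\right)) = - (\frac{7796}{67} - 176) = \left(-1\right) \left(- \frac{3996}{67}\right) = \frac{3996}{67}$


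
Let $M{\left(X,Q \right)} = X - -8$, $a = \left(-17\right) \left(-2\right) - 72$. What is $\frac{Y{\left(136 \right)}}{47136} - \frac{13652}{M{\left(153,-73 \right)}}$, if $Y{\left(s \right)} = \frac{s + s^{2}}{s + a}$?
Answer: $- \frac{1126072609}{13280568} \approx -84.791$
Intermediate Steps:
$a = -38$ ($a = 34 - 72 = -38$)
$M{\left(X,Q \right)} = 8 + X$ ($M{\left(X,Q \right)} = X + 8 = 8 + X$)
$Y{\left(s \right)} = \frac{s + s^{2}}{-38 + s}$ ($Y{\left(s \right)} = \frac{s + s^{2}}{s - 38} = \frac{s + s^{2}}{-38 + s}$)
$\frac{Y{\left(136 \right)}}{47136} - \frac{13652}{M{\left(153,-73 \right)}} = \frac{136 \frac{1}{-38 + 136} \left(1 + 136\right)}{47136} - \frac{13652}{8 + 153} = 136 \cdot \frac{1}{98} \cdot 137 \cdot \frac{1}{47136} - \frac{13652}{161} = \frac{9316}{49} \cdot \frac{1}{47136} - \frac{13652}{161} = \frac{2329}{577416} - \frac{13652}{161} = - \frac{1126072609}{13280568}$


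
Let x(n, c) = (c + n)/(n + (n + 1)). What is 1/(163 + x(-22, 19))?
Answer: 43/7012 ≈ 0.0061323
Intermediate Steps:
x(n, c) = (c + n)/(1 + 2*n) (x(n, c) = (c + n)/(n + (1 + n)) = (c + n)/(1 + 2*n))
1/(163 + x(-22, 19)) = 1/(163 + (19 - 22)/(1 + 2*(-22))) = 1/(163 - 3/(1 - 44)) = 1/(163 - 3/(-43)) = 1/(163 - 1/43*(-3)) = 1/(163 + 3/43) = 1/(7012/43) = 43/7012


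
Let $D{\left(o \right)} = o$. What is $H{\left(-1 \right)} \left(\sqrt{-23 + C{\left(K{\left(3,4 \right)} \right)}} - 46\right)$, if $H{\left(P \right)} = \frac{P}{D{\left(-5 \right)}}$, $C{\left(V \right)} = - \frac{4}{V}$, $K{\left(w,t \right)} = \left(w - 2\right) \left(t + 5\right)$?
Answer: $- \frac{46}{5} + \frac{i \sqrt{211}}{15} \approx -9.2 + 0.96839 i$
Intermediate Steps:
$K{\left(w,t \right)} = \left(-2 + w\right) \left(5 + t\right)$
$H{\left(P \right)} = - \frac{P}{5}$ ($H{\left(P \right)} = \frac{P}{-5} = P \left(- \frac{1}{5}\right) = - \frac{P}{5}$)
$H{\left(-1 \right)} \left(\sqrt{-23 + C{\left(K{\left(3,4 \right)} \right)}} - 46\right) = \left(- \frac{1}{5}\right) \left(-1\right) \left(\sqrt{-23 - \frac{4}{-10 - 8 + 5 \cdot 3 + 4 \cdot 3}} - 46\right) = \frac{\sqrt{-23 - \frac{4}{-10 - 8 + 15 + 12}} - 46}{5} = \frac{\sqrt{-23 - \frac{4}{9}} - 46}{5} = \frac{\sqrt{- \frac{211}{9}} - 46}{5} = \frac{\frac{i \sqrt{211}}{3} - 46}{5} = \frac{-46 + \frac{i \sqrt{211}}{3}}{5} = - \frac{46}{5} + \frac{i \sqrt{211}}{15}$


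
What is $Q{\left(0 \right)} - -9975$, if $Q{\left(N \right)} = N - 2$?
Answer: $9973$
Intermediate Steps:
$Q{\left(N \right)} = -2 + N$
$Q{\left(0 \right)} - -9975 = \left(-2 + 0\right) - -9975 = -2 + 9975 = 9973$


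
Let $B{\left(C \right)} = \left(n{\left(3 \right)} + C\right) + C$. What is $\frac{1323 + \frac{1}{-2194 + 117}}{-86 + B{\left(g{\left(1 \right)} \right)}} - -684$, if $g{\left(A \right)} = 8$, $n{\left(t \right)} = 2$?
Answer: $\frac{46928777}{70618} \approx 664.54$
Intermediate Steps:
$B{\left(C \right)} = 2 + 2 C$ ($B{\left(C \right)} = \left(2 + C\right) + C = 2 + 2 C$)
$\frac{1323 + \frac{1}{-2194 + 117}}{-86 + B{\left(g{\left(1 \right)} \right)}} - -684 = \frac{1323 + \frac{1}{-2194 + 117}}{-86 + \left(2 + 2 \cdot 8\right)} - -684 = \frac{1323 + \frac{1}{-2077}}{-86 + \left(2 + 16\right)} + 684 = \frac{1323 - \frac{1}{2077}}{-86 + 18} + 684 = \frac{2747870}{2077 \left(-68\right)} + 684 = \frac{2747870}{2077} \left(- \frac{1}{68}\right) + 684 = - \frac{1373935}{70618} + 684 = \frac{46928777}{70618}$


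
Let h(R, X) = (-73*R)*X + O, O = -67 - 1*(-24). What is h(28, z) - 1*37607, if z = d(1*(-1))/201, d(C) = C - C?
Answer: -37650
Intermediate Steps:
O = -43 (O = -67 + 24 = -43)
d(C) = 0
z = 0 (z = 0/201 = 0*(1/201) = 0)
h(R, X) = -43 - 73*R*X (h(R, X) = (-73*R)*X - 43 = -73*R*X - 43 = -43 - 73*R*X)
h(28, z) - 1*37607 = (-43 - 73*28*0) - 1*37607 = (-43 + 0) - 37607 = -43 - 37607 = -37650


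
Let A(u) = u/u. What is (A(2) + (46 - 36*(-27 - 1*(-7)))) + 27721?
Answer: 28488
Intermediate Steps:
A(u) = 1
(A(2) + (46 - 36*(-27 - 1*(-7)))) + 27721 = (1 + (46 - 36*(-27 - 1*(-7)))) + 27721 = (1 + (46 - 36*(-27 + 7))) + 27721 = (1 + (46 - 36*(-20))) + 27721 = (1 + (46 + 720)) + 27721 = (1 + 766) + 27721 = 767 + 27721 = 28488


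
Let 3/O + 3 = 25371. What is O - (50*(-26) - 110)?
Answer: 11922961/8456 ≈ 1410.0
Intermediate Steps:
O = 1/8456 (O = 3/(-3 + 25371) = 3/25368 = 3*(1/25368) = 1/8456 ≈ 0.00011826)
O - (50*(-26) - 110) = 1/8456 - (50*(-26) - 110) = 1/8456 - (-1300 - 110) = 1/8456 - 1*(-1410) = 1/8456 + 1410 = 11922961/8456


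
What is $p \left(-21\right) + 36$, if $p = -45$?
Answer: $981$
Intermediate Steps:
$p \left(-21\right) + 36 = \left(-45\right) \left(-21\right) + 36 = 945 + 36 = 981$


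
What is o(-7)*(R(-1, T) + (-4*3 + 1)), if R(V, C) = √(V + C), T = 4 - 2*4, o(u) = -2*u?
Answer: -154 + 14*I*√5 ≈ -154.0 + 31.305*I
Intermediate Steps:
T = -4 (T = 4 - 1*8 = 4 - 8 = -4)
R(V, C) = √(C + V)
o(-7)*(R(-1, T) + (-4*3 + 1)) = (-2*(-7))*(√(-4 - 1) + (-4*3 + 1)) = 14*(√(-5) + (-12 + 1)) = 14*(I*√5 - 11) = 14*(-11 + I*√5) = -154 + 14*I*√5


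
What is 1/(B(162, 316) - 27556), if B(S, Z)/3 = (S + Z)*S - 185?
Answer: 1/204197 ≈ 4.8972e-6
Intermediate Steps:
B(S, Z) = -555 + 3*S*(S + Z) (B(S, Z) = 3*((S + Z)*S - 185) = 3*(S*(S + Z) - 185) = 3*(-185 + S*(S + Z)) = -555 + 3*S*(S + Z))
1/(B(162, 316) - 27556) = 1/((-555 + 3*162² + 3*162*316) - 27556) = 1/((-555 + 3*26244 + 153576) - 27556) = 1/((-555 + 78732 + 153576) - 27556) = 1/(231753 - 27556) = 1/204197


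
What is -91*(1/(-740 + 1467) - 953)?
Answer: 63047530/727 ≈ 86723.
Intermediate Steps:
-91*(1/(-740 + 1467) - 953) = -91*(1/727 - 953) = -91*(-692830/727) = 63047530/727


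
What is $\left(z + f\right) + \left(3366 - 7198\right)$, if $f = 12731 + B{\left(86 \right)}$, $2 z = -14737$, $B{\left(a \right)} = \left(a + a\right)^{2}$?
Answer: $\frac{62229}{2} \approx 31115.0$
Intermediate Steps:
$B{\left(a \right)} = 4 a^{2}$ ($B{\left(a \right)} = \left(2 a\right)^{2} = 4 a^{2}$)
$z = - \frac{14737}{2}$ ($z = \frac{1}{2} \left(-14737\right) = - \frac{14737}{2} \approx -7368.5$)
$f = 42315$ ($f = 12731 + 4 \cdot 86^{2} = 12731 + 4 \cdot 7396 = 12731 + 29584 = 42315$)
$\left(z + f\right) + \left(3366 - 7198\right) = \left(- \frac{14737}{2} + 42315\right) + \left(3366 - 7198\right) = \frac{69893}{2} + \left(3366 - 7198\right) = \frac{69893}{2} - 3832 = \frac{62229}{2}$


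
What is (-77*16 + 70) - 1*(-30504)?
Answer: 29342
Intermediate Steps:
(-77*16 + 70) - 1*(-30504) = (-1232 + 70) + 30504 = -1162 + 30504 = 29342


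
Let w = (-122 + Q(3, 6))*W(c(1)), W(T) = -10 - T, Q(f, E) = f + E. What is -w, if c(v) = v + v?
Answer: -1356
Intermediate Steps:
Q(f, E) = E + f
c(v) = 2*v
w = 1356 (w = (-122 + (6 + 3))*(-10 - 2) = (-122 + 9)*(-10 - 1*2) = -113*(-10 - 2) = -113*(-12) = 1356)
-w = -1*1356 = -1356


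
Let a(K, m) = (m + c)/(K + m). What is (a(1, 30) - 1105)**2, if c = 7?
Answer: 1170871524/961 ≈ 1.2184e+6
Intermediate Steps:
a(K, m) = (7 + m)/(K + m) (a(K, m) = (m + 7)/(K + m) = (7 + m)/(K + m))
(a(1, 30) - 1105)**2 = ((7 + 30)/(1 + 30) - 1105)**2 = (37/31 - 1105)**2 = (-34218/31)**2 = 1170871524/961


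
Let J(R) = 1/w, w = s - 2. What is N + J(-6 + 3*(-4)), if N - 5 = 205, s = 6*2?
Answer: 2101/10 ≈ 210.10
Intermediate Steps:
s = 12
N = 210 (N = 5 + 205 = 210)
w = 10 (w = 12 - 2 = 10)
J(R) = ⅒ (J(R) = 1/10 = ⅒)
N + J(-6 + 3*(-4)) = 210 + ⅒ = 2101/10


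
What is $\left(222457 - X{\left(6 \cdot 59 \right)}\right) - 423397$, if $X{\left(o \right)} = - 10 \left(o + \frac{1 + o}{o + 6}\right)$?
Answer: $- \frac{7106045}{36} \approx -1.9739 \cdot 10^{5}$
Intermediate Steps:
$X{\left(o \right)} = - 10 o - \frac{10 \left(1 + o\right)}{6 + o}$ ($X{\left(o \right)} = - 10 \left(o + \frac{1 + o}{6 + o}\right) = - 10 o - \frac{10 \left(1 + o\right)}{6 + o}$)
$\left(222457 - X{\left(6 \cdot 59 \right)}\right) - 423397 = \left(222457 - \frac{10 \left(-1 - \left(6 \cdot 59\right)^{2} - 7 \cdot 6 \cdot 59\right)}{6 + 6 \cdot 59}\right) - 423397 = \left(222457 - \frac{10 \left(-1 - 354^{2} - 2478\right)}{6 + 354}\right) - 423397 = \left(222457 - \frac{10 \left(-1 - 125316 - 2478\right)}{360}\right) - 423397 = \left(222457 - 10 \cdot \frac{1}{360} \left(-1 - 125316 - 2478\right)\right) - 423397 = \left(222457 - 10 \cdot \frac{1}{360} \left(-127795\right)\right) - 423397 = \left(222457 - - \frac{127795}{36}\right) - 423397 = \left(222457 + \frac{127795}{36}\right) - 423397 = \frac{8136247}{36} - 423397 = - \frac{7106045}{36}$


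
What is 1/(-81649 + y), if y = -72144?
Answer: -1/153793 ≈ -6.5022e-6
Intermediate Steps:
1/(-81649 + y) = 1/(-81649 - 72144) = 1/(-153793) = -1/153793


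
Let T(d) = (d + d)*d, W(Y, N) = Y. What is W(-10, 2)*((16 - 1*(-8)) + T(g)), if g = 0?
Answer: -240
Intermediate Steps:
T(d) = 2*d² (T(d) = (2*d)*d = 2*d²)
W(-10, 2)*((16 - 1*(-8)) + T(g)) = -10*((16 - 1*(-8)) + 2*0²) = -10*((16 + 8) + 2*0) = -10*(24 + 0) = -10*24 = -240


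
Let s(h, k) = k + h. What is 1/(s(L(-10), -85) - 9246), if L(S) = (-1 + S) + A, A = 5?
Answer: -1/9337 ≈ -0.00010710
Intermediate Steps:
L(S) = 4 + S (L(S) = (-1 + S) + 5 = 4 + S)
s(h, k) = h + k
1/(s(L(-10), -85) - 9246) = 1/(((4 - 10) - 85) - 9246) = 1/((-6 - 85) - 9246) = 1/(-91 - 9246) = 1/(-9337) = -1/9337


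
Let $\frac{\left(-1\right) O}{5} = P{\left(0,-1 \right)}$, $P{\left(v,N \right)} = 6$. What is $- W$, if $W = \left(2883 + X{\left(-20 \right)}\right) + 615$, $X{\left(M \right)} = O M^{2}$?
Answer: $8502$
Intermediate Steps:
$O = -30$ ($O = \left(-5\right) 6 = -30$)
$X{\left(M \right)} = - 30 M^{2}$
$W = -8502$ ($W = \left(2883 - 30 \left(-20\right)^{2}\right) + 615 = \left(2883 - 12000\right) + 615 = -9117 + 615 = -8502$)
$- W = \left(-1\right) \left(-8502\right) = 8502$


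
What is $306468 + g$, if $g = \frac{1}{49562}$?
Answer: $\frac{15189167017}{49562} \approx 3.0647 \cdot 10^{5}$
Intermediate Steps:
$g = \frac{1}{49562} \approx 2.0177 \cdot 10^{-5}$
$306468 + g = 306468 + \frac{1}{49562} = \frac{15189167017}{49562}$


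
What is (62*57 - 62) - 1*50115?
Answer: -46643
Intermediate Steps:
(62*57 - 62) - 1*50115 = (3534 - 62) - 50115 = 3472 - 50115 = -46643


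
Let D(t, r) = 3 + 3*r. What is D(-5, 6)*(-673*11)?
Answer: -155463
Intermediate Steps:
D(-5, 6)*(-673*11) = (3 + 3*6)*(-673*11) = (3 + 18)*(-7403) = 21*(-7403) = -155463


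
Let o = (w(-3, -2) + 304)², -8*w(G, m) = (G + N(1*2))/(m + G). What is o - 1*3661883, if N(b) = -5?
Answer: -89239714/25 ≈ -3.5696e+6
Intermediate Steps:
w(G, m) = -(-5 + G)/(8*(G + m)) (w(G, m) = -(G - 5)/(8*(m + G)) = -(-5 + G)/(8*(G + m)))
o = 2307361/25 (o = ((5 - 1*(-3))/(8*(-3 - 2)) + 304)² = ((⅛)*(5 + 3)/(-5) + 304)² = ((⅛)*(-⅕)*8 + 304)² = (-⅕ + 304)² = (1519/5)² = 2307361/25 ≈ 92295.)
o - 1*3661883 = 2307361/25 - 1*3661883 = 2307361/25 - 3661883 = -89239714/25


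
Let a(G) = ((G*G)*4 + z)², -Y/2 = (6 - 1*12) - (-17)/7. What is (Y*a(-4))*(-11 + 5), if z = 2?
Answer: -1306800/7 ≈ -1.8669e+5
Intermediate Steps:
Y = 50/7 (Y = -2*((6 - 1*12) - (-17)/7) = -2*((6 - 12) - (-17)/7) = -2*(-6 - 1*(-17/7)) = -2*(-6 + 17/7) = -2*(-25/7) = 50/7 ≈ 7.1429)
a(G) = (2 + 4*G²)² (a(G) = ((G*G)*4 + 2)² = (G²*4 + 2)² = (4*G² + 2)² = (2 + 4*G²)²)
(Y*a(-4))*(-11 + 5) = (50*(4*(1 + 2*(-4)²)²)/7)*(-11 + 5) = (50*(4*(1 + 2*16)²)/7)*(-6) = (50*(4*(1 + 32)²)/7)*(-6) = (50*(4*33²)/7)*(-6) = (50*(4*1089)/7)*(-6) = ((50/7)*4356)*(-6) = (217800/7)*(-6) = -1306800/7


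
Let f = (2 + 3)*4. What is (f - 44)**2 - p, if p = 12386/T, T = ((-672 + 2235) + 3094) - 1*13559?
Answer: 2569969/4451 ≈ 577.39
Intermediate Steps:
T = -8902 (T = (1563 + 3094) - 13559 = 4657 - 13559 = -8902)
f = 20 (f = 5*4 = 20)
p = -6193/4451 (p = 12386/(-8902) = 12386*(-1/8902) = -6193/4451 ≈ -1.3914)
(f - 44)**2 - p = (20 - 44)**2 - 1*(-6193/4451) = (-24)**2 + 6193/4451 = 576 + 6193/4451 = 2569969/4451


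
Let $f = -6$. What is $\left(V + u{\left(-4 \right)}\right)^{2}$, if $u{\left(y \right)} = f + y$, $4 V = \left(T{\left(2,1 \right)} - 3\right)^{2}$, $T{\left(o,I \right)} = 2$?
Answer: $\frac{1521}{16} \approx 95.063$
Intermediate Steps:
$V = \frac{1}{4}$ ($V = \frac{\left(2 - 3\right)^{2}}{4} = \frac{\left(-1\right)^{2}}{4} = \frac{1}{4} \cdot 1 = \frac{1}{4} \approx 0.25$)
$u{\left(y \right)} = -6 + y$
$\left(V + u{\left(-4 \right)}\right)^{2} = \left(\frac{1}{4} - 10\right)^{2} = \left(- \frac{39}{4}\right)^{2} = \frac{1521}{16}$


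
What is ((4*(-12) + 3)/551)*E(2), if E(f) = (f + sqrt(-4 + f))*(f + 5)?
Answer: -630/551 - 315*I*sqrt(2)/551 ≈ -1.1434 - 0.80849*I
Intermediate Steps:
E(f) = (5 + f)*(f + sqrt(-4 + f)) (E(f) = (f + sqrt(-4 + f))*(5 + f) = (5 + f)*(f + sqrt(-4 + f)))
((4*(-12) + 3)/551)*E(2) = ((4*(-12) + 3)/551)*(2**2 + 5*2 + 5*sqrt(-4 + 2) + 2*sqrt(-4 + 2)) = ((-48 + 3)*(1/551))*(4 + 10 + 5*sqrt(-2) + 2*sqrt(-2)) = (-45*1/551)*(4 + 10 + 5*(I*sqrt(2)) + 2*(I*sqrt(2))) = -45*(4 + 10 + 5*I*sqrt(2) + 2*I*sqrt(2))/551 = -45*(14 + 7*I*sqrt(2))/551 = -630/551 - 315*I*sqrt(2)/551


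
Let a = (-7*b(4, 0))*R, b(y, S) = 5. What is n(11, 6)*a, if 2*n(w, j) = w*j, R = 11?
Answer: -12705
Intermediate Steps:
n(w, j) = j*w/2 (n(w, j) = (w*j)/2 = (j*w)/2 = j*w/2)
a = -385 (a = -7*5*11 = -35*11 = -385)
n(11, 6)*a = ((½)*6*11)*(-385) = 33*(-385) = -12705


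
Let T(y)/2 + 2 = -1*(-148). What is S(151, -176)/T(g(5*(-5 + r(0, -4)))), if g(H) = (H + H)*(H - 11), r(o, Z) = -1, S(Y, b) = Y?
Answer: 151/292 ≈ 0.51712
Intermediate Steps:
g(H) = 2*H*(-11 + H) (g(H) = (2*H)*(-11 + H) = 2*H*(-11 + H))
T(y) = 292 (T(y) = -4 + 2*(-1*(-148)) = -4 + 2*148 = -4 + 296 = 292)
S(151, -176)/T(g(5*(-5 + r(0, -4)))) = 151/292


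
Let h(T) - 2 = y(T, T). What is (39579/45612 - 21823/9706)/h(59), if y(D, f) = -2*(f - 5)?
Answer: 101872817/7821211272 ≈ 0.013025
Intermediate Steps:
y(D, f) = 10 - 2*f (y(D, f) = -2*(-5 + f) = 10 - 2*f)
h(T) = 12 - 2*T (h(T) = 2 + (10 - 2*T) = 12 - 2*T)
(39579/45612 - 21823/9706)/h(59) = (39579/45612 - 21823/9706)/(12 - 2*59) = (39579*(1/45612) - 21823*1/9706)/(12 - 118) = (13193/15204 - 21823/9706)/(-106) = -101872817/73785012*(-1/106) = 101872817/7821211272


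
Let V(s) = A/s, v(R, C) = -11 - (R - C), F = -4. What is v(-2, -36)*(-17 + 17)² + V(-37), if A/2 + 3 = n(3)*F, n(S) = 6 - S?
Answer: 30/37 ≈ 0.81081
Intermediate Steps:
A = -30 (A = -6 + 2*((6 - 1*3)*(-4)) = -6 + 2*((6 - 3)*(-4)) = -6 + 2*(3*(-4)) = -6 + 2*(-12) = -6 - 24 = -30)
v(R, C) = -11 + C - R (v(R, C) = -11 + (C - R) = -11 + C - R)
V(s) = -30/s
v(-2, -36)*(-17 + 17)² + V(-37) = (-11 - 36 - 1*(-2))*(-17 + 17)² - 30/(-37) = (-11 - 36 + 2)*0² - 30*(-1/37) = -45*0 + 30/37 = 0 + 30/37 = 30/37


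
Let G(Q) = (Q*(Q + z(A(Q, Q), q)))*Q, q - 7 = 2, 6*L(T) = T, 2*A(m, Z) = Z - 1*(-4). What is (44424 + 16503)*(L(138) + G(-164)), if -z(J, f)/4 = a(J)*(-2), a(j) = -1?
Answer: -281853724503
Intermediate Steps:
A(m, Z) = 2 + Z/2 (A(m, Z) = (Z - 1*(-4))/2 = (Z + 4)/2 = (4 + Z)/2 = 2 + Z/2)
L(T) = T/6
q = 9 (q = 7 + 2 = 9)
z(J, f) = -8 (z(J, f) = -(-4)*(-2) = -4*2 = -8)
G(Q) = Q**2*(-8 + Q) (G(Q) = (Q*(Q - 8))*Q = (Q*(-8 + Q))*Q = Q**2*(-8 + Q))
(44424 + 16503)*(L(138) + G(-164)) = (44424 + 16503)*((1/6)*138 + (-164)**2*(-8 - 164)) = 60927*(23 + 26896*(-172)) = 60927*(23 - 4626112) = 60927*(-4626089) = -281853724503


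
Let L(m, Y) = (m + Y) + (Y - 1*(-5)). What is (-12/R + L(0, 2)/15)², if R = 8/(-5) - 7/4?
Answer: 1962801/112225 ≈ 17.490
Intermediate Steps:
R = -67/20 (R = 8*(-⅕) - 7*¼ = -8/5 - 7/4 = -67/20 ≈ -3.3500)
L(m, Y) = 5 + m + 2*Y (L(m, Y) = (Y + m) + (Y + 5) = (Y + m) + (5 + Y) = 5 + m + 2*Y)
(-12/R + L(0, 2)/15)² = (-12/(-67/20) + (5 + 0 + 2*2)/15)² = (-12*(-20/67) + (5 + 0 + 4)*(1/15))² = (240/67 + 9*(1/15))² = (240/67 + ⅗)² = (1401/335)² = 1962801/112225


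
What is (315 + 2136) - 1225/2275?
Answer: 31856/13 ≈ 2450.5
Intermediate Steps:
(315 + 2136) - 1225/2275 = 2451 - 1225/2275 = 2451 - 1*7/13 = 2451 - 7/13 = 31856/13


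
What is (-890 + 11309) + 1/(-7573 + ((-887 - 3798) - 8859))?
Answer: 220018022/21117 ≈ 10419.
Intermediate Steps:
(-890 + 11309) + 1/(-7573 + ((-887 - 3798) - 8859)) = 10419 + 1/(-7573 + (-4685 - 8859)) = 10419 + 1/(-7573 - 13544) = 10419 + 1/(-21117) = 10419 - 1/21117 = 220018022/21117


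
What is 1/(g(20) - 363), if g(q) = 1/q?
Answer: -20/7259 ≈ -0.0027552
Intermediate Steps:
g(q) = 1/q
1/(g(20) - 363) = 1/(1/20 - 363) = 1/(-7259/20) = -20/7259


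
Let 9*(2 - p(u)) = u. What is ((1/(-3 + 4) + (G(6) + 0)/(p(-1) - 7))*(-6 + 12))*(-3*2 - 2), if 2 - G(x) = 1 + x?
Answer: -1068/11 ≈ -97.091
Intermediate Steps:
G(x) = 1 - x (G(x) = 2 - (1 + x) = 2 + (-1 - x) = 1 - x)
p(u) = 2 - u/9
((1/(-3 + 4) + (G(6) + 0)/(p(-1) - 7))*(-6 + 12))*(-3*2 - 2) = ((1/(-3 + 4) + ((1 - 1*6) + 0)/((2 - ⅑*(-1)) - 7))*(-6 + 12))*(-3*2 - 2) = ((1/1 + ((1 - 6) + 0)/((2 + ⅑) - 7))*6)*(-6 - 2) = ((1 + (-5 + 0)/(19/9 - 7))*6)*(-8) = ((1 - 5/(-44/9))*6)*(-8) = ((1 - 5*(-9/44))*6)*(-8) = ((1 + 45/44)*6)*(-8) = ((89/44)*6)*(-8) = (267/22)*(-8) = -1068/11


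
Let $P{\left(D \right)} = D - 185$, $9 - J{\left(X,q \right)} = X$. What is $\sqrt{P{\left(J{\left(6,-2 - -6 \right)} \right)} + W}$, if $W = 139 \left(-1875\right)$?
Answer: $i \sqrt{260807} \approx 510.69 i$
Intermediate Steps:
$J{\left(X,q \right)} = 9 - X$
$W = -260625$
$P{\left(D \right)} = -185 + D$
$\sqrt{P{\left(J{\left(6,-2 - -6 \right)} \right)} + W} = \sqrt{\left(-185 + \left(9 - 6\right)\right) - 260625} = \sqrt{\left(-185 + 3\right) - 260625} = \sqrt{-182 - 260625} = \sqrt{-260807} = i \sqrt{260807}$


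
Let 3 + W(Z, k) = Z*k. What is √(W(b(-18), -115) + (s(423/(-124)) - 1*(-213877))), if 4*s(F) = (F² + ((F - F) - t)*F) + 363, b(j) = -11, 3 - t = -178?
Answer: √13247163285/248 ≈ 464.10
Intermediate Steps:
t = 181 (t = 3 - 1*(-178) = 3 + 178 = 181)
W(Z, k) = -3 + Z*k
s(F) = 363/4 - 181*F/4 + F²/4 (s(F) = ((F² + ((F - F) - 1*181)*F) + 363)/4 = ((F² + (0 - 181)*F) + 363)/4 = ((F² - 181*F) + 363)/4 = (363 + F² - 181*F)/4 = 363/4 - 181*F/4 + F²/4)
√(W(b(-18), -115) + (s(423/(-124)) - 1*(-213877))) = √((-3 - 11*(-115)) + ((363/4 - 76563/(4*(-124)) + (423/(-124))²/4) - 1*(-213877))) = √((-3 + 1265) + ((363/4 - 76563*(-1)/(4*124) + (423*(-1/124))²/4) + 213877)) = √(1262 + ((363/4 - 181/4*(-423/124) + (-423/124)²/4) + 213877)) = √(1262 + ((363/4 + 76563/496 + (¼)*(178929/15376)) + 213877)) = √(1262 + ((363/4 + 76563/496 + 178929/61504) + 213877)) = √(1262 + (15254229/61504 + 213877)) = √(1262 + 13169545237/61504) = √(13247163285/61504) = √13247163285/248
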